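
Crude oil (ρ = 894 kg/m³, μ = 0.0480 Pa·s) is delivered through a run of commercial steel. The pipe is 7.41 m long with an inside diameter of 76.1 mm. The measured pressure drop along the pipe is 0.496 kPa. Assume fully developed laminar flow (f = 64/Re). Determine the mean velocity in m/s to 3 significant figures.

V ≈ 0.252 m/s

For laminar flow, f = 64/Re with Re = ρVD/μ, so Darcy-Weisbach reduces to ΔP = 32μLV/D². Solving for V: V = ΔP·D²/(32μL) = 496·(0.0761)²/(32·0.048·7.41) = 0.2524 m/s.
Check: Re = ρVD/μ = 894·0.2524·0.0761/0.048 = 357.7 < 2300, so the laminar assumption holds.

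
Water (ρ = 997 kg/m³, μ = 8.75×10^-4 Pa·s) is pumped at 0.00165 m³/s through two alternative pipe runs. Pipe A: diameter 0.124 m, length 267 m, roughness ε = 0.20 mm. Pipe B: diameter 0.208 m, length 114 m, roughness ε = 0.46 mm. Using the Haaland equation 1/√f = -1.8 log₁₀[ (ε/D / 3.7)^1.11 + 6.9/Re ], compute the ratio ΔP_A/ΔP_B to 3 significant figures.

ΔP_A/ΔP_B ≈ 27.4

Pipe A: V = Q/A = 0.00165/0.01208 = 0.1366 m/s; Re = 1.93e+04; ε/D = 0.00161; Haaland → f = 0.02896; ΔP_A = f(L/D)(ρV²/2) = 580.2 Pa.
Pipe B: V = Q/A = 0.00165/0.03398 = 0.04856 m/s; Re = 1.151e+04; ε/D = 0.00221; Haaland → f = 0.03288; ΔP_B = f(L/D)(ρV²/2) = 21.18 Pa.
ΔP_A/ΔP_B = 580.2/21.18 = 27.4.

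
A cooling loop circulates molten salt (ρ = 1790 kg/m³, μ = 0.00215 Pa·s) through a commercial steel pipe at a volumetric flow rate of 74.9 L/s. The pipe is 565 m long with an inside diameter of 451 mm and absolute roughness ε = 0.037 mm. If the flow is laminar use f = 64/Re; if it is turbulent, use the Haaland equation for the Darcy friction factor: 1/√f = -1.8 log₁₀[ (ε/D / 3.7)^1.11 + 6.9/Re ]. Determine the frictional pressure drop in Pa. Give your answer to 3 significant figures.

ΔP ≈ 4040 Pa

Q = 74.9 L/s = 74.9/1000 = 0.0749 m³/s.
Cross-sectional area A = πD²/4 = π(0.451)²/4 = 0.1598 m²; mean velocity V = Q/A = 0.0749/0.1598 = 0.4689 m/s.
Reynolds number Re = ρVD/μ = 1790 · 0.4689 · 0.451 / 0.00215 = 1.76e+05.
Re > 4000 → turbulent. Relative roughness ε/D = 3.7e-05/0.451 = 8.2e-05. Haaland: 1/√f = -1.8 log₁₀[(8.2e-05/3.7)^1.11 + 6.9/1.76e+05] = -1.8 log₁₀[6.82e-06 + 3.92e-05] = 7.807, so f = 0.01641.
Darcy-Weisbach: ΔP = f(L/D)(ρV²/2) = 0.01641·(565/0.451)·(1790·0.4689²/2) = 0.01641·1253·196.7 = 4044 Pa.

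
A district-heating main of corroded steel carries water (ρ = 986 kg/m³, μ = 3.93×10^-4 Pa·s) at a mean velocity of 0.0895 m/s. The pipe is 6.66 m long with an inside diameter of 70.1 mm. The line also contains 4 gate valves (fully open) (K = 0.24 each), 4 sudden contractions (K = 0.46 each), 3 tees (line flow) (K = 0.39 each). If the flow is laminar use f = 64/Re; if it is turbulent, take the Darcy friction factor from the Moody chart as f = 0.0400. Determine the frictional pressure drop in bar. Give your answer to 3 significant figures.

Reynolds number Re = ρVD/μ = 986 · 0.0895 · 0.0701 / 0.000393 = 1.574e+04.
Re > 4000 → turbulent; use the Moody-chart value f = 0.0400.
Total minor-loss coefficient ΣK = 4·0.24 + 4·0.46 + 3·0.39 = 3.97.
ΔP = [f·L/D + ΣK]·(ρV²/2) = [0.04·6.66/0.0701 + 3.97]·(986·0.0895²/2) = [3.8 + 3.97]·3.949 = 30.69 Pa.
ΔP = 30.69 Pa = 3.07×10^-4 bar.

ΔP ≈ 3.07×10^-4 bar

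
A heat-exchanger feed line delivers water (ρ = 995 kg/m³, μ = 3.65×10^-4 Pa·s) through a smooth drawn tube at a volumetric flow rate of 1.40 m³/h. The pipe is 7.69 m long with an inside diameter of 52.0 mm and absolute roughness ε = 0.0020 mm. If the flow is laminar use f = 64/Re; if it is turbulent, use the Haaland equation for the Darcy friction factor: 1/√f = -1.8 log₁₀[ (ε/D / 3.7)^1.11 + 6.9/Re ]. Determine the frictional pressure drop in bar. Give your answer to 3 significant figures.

ΔP ≈ 5.97×10^-4 bar

Q = 1.40 m³/h = 1.40/3600 = 0.0003889 m³/s.
Cross-sectional area A = πD²/4 = π(0.052)²/4 = 0.002124 m²; mean velocity V = Q/A = 0.0003889/0.002124 = 0.1831 m/s.
Reynolds number Re = ρVD/μ = 995 · 0.1831 · 0.052 / 0.000365 = 2.596e+04.
Re > 4000 → turbulent. Relative roughness ε/D = 2e-06/0.052 = 3.85e-05. Haaland: 1/√f = -1.8 log₁₀[(3.85e-05/3.7)^1.11 + 6.9/2.596e+04] = -1.8 log₁₀[2.94e-06 + 0.000266] = 6.427, so f = 0.02421.
Darcy-Weisbach: ΔP = f(L/D)(ρV²/2) = 0.02421·(7.69/0.052)·(995·0.1831²/2) = 0.02421·147.9·16.68 = 59.72 Pa.
ΔP = 59.72 Pa = 5.97×10^-4 bar.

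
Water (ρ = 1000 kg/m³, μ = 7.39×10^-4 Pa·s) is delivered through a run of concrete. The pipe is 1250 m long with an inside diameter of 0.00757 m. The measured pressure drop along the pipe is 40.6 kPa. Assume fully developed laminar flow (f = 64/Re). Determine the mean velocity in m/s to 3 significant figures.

V ≈ 0.0787 m/s

For laminar flow, f = 64/Re with Re = ρVD/μ, so Darcy-Weisbach reduces to ΔP = 32μLV/D². Solving for V: V = ΔP·D²/(32μL) = 4.06e+04·(0.00757)²/(32·0.000739·1250) = 0.07871 m/s.
Check: Re = ρVD/μ = 1000·0.07871·0.00757/0.000739 = 806.2 < 2300, so the laminar assumption holds.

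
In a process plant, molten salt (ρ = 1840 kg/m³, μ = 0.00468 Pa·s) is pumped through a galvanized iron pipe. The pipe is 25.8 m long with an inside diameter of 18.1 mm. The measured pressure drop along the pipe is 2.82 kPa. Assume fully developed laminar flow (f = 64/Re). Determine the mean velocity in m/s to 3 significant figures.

V ≈ 0.239 m/s

For laminar flow, f = 64/Re with Re = ρVD/μ, so Darcy-Weisbach reduces to ΔP = 32μLV/D². Solving for V: V = ΔP·D²/(32μL) = 2820·(0.0181)²/(32·0.00468·25.8) = 0.2391 m/s.
Check: Re = ρVD/μ = 1840·0.2391·0.0181/0.00468 = 1702 < 2300, so the laminar assumption holds.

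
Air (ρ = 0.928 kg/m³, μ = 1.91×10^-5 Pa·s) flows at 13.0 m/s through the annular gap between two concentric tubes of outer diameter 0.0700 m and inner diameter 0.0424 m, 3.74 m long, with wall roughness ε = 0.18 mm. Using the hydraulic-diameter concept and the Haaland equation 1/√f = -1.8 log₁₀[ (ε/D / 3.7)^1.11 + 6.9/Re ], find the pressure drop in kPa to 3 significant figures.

Hydraulic diameter D_h = 4A/P = D_o - D_i = 0.07 - 0.0424 = 0.0276 m.
Re = ρVD_h/μ = 0.928·13·0.0276/1.91e-05 = 1.743e+04.
ε/D_h = 0.00018/0.0276 = 0.00652; Haaland gives 1/√f = -1.8 log₁₀[0.000877+0.000396] = 5.211, so f = 0.03682.
ΔP = f(L/D_h)(ρV²/2) = 0.03682·3.74/0.0276·78.42 = 391.3 Pa.
ΔP = 0.391 kPa.

ΔP ≈ 0.391 kPa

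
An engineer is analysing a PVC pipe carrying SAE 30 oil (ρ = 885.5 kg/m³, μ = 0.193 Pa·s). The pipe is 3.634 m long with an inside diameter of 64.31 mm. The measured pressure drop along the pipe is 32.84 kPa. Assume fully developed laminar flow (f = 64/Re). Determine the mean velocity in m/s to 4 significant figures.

For laminar flow, f = 64/Re with Re = ρVD/μ, so Darcy-Weisbach reduces to ΔP = 32μLV/D². Solving for V: V = ΔP·D²/(32μL) = 3.284e+04·(0.06431)²/(32·0.193·3.634) = 6.052 m/s.
Check: Re = ρVD/μ = 885.5·6.052·0.06431/0.193 = 1786 < 2300, so the laminar assumption holds.

V ≈ 6.052 m/s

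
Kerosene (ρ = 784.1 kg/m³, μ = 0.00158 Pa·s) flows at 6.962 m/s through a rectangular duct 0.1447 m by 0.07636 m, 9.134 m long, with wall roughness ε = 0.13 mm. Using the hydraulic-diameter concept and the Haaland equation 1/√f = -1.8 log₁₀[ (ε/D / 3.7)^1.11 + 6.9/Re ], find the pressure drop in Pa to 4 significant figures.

ΔP ≈ 37530 Pa

Hydraulic diameter D_h = 4A/P = 4·(0.1447·0.07636)/(2·(0.1447+0.07636)) = 0.0442/0.4421 = 0.09997 m.
Re = ρVD_h/μ = 784.1·6.962·0.09997/0.00158 = 3.454e+05.
ε/D_h = 0.00013/0.09997 = 0.0013; Haaland gives 1/√f = -1.8 log₁₀[0.000147+2e-05] = 6.801, so f = 0.02162.
ΔP = f(L/D_h)(ρV²/2) = 0.02162·9.134/0.09997·1.9e+04 = 3.753e+04 Pa.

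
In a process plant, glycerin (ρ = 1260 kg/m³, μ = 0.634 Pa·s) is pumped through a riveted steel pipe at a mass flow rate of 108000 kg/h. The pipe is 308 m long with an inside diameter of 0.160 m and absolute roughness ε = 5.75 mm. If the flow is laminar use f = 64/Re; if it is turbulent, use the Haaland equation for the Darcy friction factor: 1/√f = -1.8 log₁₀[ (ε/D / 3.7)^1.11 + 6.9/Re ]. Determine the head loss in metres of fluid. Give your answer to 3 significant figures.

h_f ≈ 23.4 m

ṁ = 108000 kg/h = 108000/3600 = 30 kg/s.
A = πD²/4 = π(0.16)²/4 = 0.02011 m²; mean velocity V = ṁ/(ρA) = 30/(1260 · 0.02011) = 1.184 m/s.
Reynolds number Re = ρVD/μ = 1260 · 1.184 · 0.16 / 0.634 = 376.5.
Re < 2300 → laminar flow, so f = 64/Re = 64/376.5 = 0.17 (the turbulent correlation is not needed).
Darcy-Weisbach: ΔP = f(L/D)(ρV²/2) = 0.17·(308/0.16)·(1260·1.184²/2) = 0.17·1925·883.5 = 2.89e+05 Pa.
Head loss h_f = ΔP/(ρg) = 2.89e+05/(1260·9.81) = 23.4 m.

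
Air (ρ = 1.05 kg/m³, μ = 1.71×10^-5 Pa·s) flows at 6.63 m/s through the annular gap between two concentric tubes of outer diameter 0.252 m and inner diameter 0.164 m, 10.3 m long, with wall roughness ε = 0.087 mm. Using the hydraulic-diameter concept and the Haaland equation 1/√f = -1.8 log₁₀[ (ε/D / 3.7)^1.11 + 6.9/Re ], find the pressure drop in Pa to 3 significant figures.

Hydraulic diameter D_h = 4A/P = D_o - D_i = 0.252 - 0.164 = 0.088 m.
Re = ρVD_h/μ = 1.05·6.63·0.088/1.71e-05 = 3.583e+04.
ε/D_h = 8.7e-05/0.088 = 0.000989; Haaland gives 1/√f = -1.8 log₁₀[0.000108+0.000193] = 6.339, so f = 0.02488.
ΔP = f(L/D_h)(ρV²/2) = 0.02488·10.3/0.088·23.08 = 67.21 Pa.

ΔP ≈ 67.2 Pa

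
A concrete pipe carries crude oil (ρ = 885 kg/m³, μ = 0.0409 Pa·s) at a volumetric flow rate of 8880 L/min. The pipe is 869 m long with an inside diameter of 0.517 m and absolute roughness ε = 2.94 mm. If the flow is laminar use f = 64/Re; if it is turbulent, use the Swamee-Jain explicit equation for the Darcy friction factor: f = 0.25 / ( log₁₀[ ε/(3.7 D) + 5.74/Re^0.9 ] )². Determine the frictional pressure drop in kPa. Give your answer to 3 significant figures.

Q = 8880 L/min = 8880/60000 = 0.148 m³/s.
Cross-sectional area A = πD²/4 = π(0.517)²/4 = 0.2099 m²; mean velocity V = Q/A = 0.148/0.2099 = 0.705 m/s.
Reynolds number Re = ρVD/μ = 885 · 0.705 · 0.517 / 0.0409 = 7887.
Re > 4000 → turbulent. Relative roughness ε/D = 0.00294/0.517 = 0.00569. Swamee-Jain: f = 0.25/(log₁₀[0.00569/3.7 + 5.74/7887^0.9])² = 0.25/(log₁₀[0.00154 + 0.00179])² = 0.25/(-2.479)² = 0.04069.
Darcy-Weisbach: ΔP = f(L/D)(ρV²/2) = 0.04069·(869/0.517)·(885·0.705²/2) = 0.04069·1681·219.9 = 1.504e+04 Pa.
ΔP = 1.504e+04 Pa = 15.0 kPa.

ΔP ≈ 15.0 kPa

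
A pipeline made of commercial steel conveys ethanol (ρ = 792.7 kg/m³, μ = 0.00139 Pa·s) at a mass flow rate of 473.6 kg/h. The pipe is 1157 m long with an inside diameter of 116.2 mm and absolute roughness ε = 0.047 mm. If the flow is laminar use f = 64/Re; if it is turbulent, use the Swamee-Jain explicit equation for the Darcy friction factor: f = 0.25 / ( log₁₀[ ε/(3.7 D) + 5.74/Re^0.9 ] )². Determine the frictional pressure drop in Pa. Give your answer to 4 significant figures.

ṁ = 473.6 kg/h = 473.6/3600 = 0.1316 kg/s.
A = πD²/4 = π(0.1162)²/4 = 0.0106 m²; mean velocity V = ṁ/(ρA) = 0.1316/(792.7 · 0.0106) = 0.01565 m/s.
Reynolds number Re = ρVD/μ = 792.7 · 0.01565 · 0.1162 / 0.00139 = 1037.
Re < 2300 → laminar flow, so f = 64/Re = 64/1037 = 0.06171 (the turbulent correlation is not needed).
Darcy-Weisbach: ΔP = f(L/D)(ρV²/2) = 0.06171·(1157/0.1162)·(792.7·0.01565²/2) = 0.06171·9957·0.09707 = 59.65 Pa.

ΔP ≈ 59.65 Pa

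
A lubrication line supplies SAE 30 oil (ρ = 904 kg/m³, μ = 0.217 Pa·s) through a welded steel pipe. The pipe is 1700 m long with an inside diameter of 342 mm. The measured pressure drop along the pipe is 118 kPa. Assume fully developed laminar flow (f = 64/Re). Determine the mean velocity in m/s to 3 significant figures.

V ≈ 1.17 m/s

For laminar flow, f = 64/Re with Re = ρVD/μ, so Darcy-Weisbach reduces to ΔP = 32μLV/D². Solving for V: V = ΔP·D²/(32μL) = 1.18e+05·(0.342)²/(32·0.217·1700) = 1.169 m/s.
Check: Re = ρVD/μ = 904·1.169·0.342/0.217 = 1666 < 2300, so the laminar assumption holds.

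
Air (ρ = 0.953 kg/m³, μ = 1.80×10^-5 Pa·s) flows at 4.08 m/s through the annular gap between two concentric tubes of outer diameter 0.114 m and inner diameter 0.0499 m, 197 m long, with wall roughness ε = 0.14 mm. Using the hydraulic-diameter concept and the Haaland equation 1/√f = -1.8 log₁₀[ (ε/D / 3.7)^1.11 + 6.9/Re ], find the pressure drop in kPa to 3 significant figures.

ΔP ≈ 0.773 kPa

Hydraulic diameter D_h = 4A/P = D_o - D_i = 0.114 - 0.0499 = 0.0641 m.
Re = ρVD_h/μ = 0.953·4.08·0.0641/1.8e-05 = 1.385e+04.
ε/D_h = 0.00014/0.0641 = 0.00218; Haaland gives 1/√f = -1.8 log₁₀[0.000261+0.000498] = 5.616, so f = 0.03171.
ΔP = f(L/D_h)(ρV²/2) = 0.03171·197/0.0641·7.932 = 773 Pa.
ΔP = 0.773 kPa.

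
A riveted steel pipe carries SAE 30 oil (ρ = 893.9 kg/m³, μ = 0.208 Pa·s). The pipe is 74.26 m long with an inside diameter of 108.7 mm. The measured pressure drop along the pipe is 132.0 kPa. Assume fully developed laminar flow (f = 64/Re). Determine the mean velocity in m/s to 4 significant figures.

For laminar flow, f = 64/Re with Re = ρVD/μ, so Darcy-Weisbach reduces to ΔP = 32μLV/D². Solving for V: V = ΔP·D²/(32μL) = 1.32e+05·(0.1087)²/(32·0.208·74.26) = 3.155 m/s.
Check: Re = ρVD/μ = 893.9·3.155·0.1087/0.208 = 1474 < 2300, so the laminar assumption holds.

V ≈ 3.155 m/s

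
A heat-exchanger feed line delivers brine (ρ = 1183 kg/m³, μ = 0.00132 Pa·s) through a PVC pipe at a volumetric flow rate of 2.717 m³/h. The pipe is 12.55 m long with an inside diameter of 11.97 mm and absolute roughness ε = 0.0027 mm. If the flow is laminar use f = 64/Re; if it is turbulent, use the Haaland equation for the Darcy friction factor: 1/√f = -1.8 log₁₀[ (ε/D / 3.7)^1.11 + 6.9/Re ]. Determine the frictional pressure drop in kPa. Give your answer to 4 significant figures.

ΔP ≈ 556.8 kPa

Q = 2.717 m³/h = 2.717/3600 = 0.0007547 m³/s.
Cross-sectional area A = πD²/4 = π(0.01197)²/4 = 0.0001125 m²; mean velocity V = Q/A = 0.0007547/0.0001125 = 6.707 m/s.
Reynolds number Re = ρVD/μ = 1183 · 6.707 · 0.01197 / 0.00132 = 7.195e+04.
Re > 4000 → turbulent. Relative roughness ε/D = 2.7e-06/0.01197 = 0.000226. Haaland: 1/√f = -1.8 log₁₀[(0.000226/3.7)^1.11 + 6.9/7.195e+04] = -1.8 log₁₀[2.1e-05 + 9.59e-05] = 7.078, so f = 0.01996.
Darcy-Weisbach: ΔP = f(L/D)(ρV²/2) = 0.01996·(12.55/0.01197)·(1183·6.707²/2) = 0.01996·1048·2.661e+04 = 5.568e+05 Pa.
ΔP = 5.568e+05 Pa = 556.8 kPa.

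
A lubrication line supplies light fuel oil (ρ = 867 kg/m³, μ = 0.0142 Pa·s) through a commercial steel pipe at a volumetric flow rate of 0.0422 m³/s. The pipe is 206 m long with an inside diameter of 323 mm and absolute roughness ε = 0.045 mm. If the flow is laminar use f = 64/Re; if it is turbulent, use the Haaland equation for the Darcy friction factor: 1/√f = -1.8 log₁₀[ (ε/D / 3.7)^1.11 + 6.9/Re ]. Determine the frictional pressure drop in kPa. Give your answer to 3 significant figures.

Cross-sectional area A = πD²/4 = π(0.323)²/4 = 0.08194 m²; mean velocity V = Q/A = 0.0422/0.08194 = 0.515 m/s.
Reynolds number Re = ρVD/μ = 867 · 0.515 · 0.323 / 0.0142 = 1.016e+04.
Re > 4000 → turbulent. Relative roughness ε/D = 4.5e-05/0.323 = 0.000139. Haaland: 1/√f = -1.8 log₁₀[(0.000139/3.7)^1.11 + 6.9/1.016e+04] = -1.8 log₁₀[1.23e-05 + 0.000679] = 5.688, so f = 0.03091.
Darcy-Weisbach: ΔP = f(L/D)(ρV²/2) = 0.03091·(206/0.323)·(867·0.515²/2) = 0.03091·637.8·115 = 2266 Pa.
ΔP = 2266 Pa = 2.27 kPa.

ΔP ≈ 2.27 kPa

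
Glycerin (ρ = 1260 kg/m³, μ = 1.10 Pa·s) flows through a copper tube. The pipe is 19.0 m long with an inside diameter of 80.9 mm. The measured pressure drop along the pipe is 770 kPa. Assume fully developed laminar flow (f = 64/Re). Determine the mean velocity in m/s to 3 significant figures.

V ≈ 7.54 m/s

For laminar flow, f = 64/Re with Re = ρVD/μ, so Darcy-Weisbach reduces to ΔP = 32μLV/D². Solving for V: V = ΔP·D²/(32μL) = 7.7e+05·(0.0809)²/(32·1.1·19) = 7.535 m/s.
Check: Re = ρVD/μ = 1260·7.535·0.0809/1.1 = 698.3 < 2300, so the laminar assumption holds.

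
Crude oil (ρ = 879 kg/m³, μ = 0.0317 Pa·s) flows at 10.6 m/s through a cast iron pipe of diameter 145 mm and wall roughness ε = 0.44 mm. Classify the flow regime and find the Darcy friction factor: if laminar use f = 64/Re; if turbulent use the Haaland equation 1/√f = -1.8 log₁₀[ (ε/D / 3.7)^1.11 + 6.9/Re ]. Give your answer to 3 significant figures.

f ≈ 0.0289

Re = ρVD/μ = 879·10.6·0.145/0.0317 = 4.262e+04.
Re > 4000 → turbulent. ε/D = 0.00044/0.145 = 0.00303; Haaland: 1/√f = -1.8 log₁₀[0.000375 + 0.000162] = 5.886, so f = 0.02887.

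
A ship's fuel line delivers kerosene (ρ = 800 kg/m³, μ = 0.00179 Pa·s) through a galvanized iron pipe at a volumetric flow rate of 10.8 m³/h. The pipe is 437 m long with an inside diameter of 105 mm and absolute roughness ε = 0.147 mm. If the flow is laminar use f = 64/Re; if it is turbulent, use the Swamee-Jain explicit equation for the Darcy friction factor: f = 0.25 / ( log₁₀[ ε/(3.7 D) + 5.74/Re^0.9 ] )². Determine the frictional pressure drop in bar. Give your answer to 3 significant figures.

ΔP ≈ 0.0601 bar

Q = 10.8 m³/h = 10.8/3600 = 0.003 m³/s.
Cross-sectional area A = πD²/4 = π(0.105)²/4 = 0.008659 m²; mean velocity V = Q/A = 0.003/0.008659 = 0.3465 m/s.
Reynolds number Re = ρVD/μ = 800 · 0.3465 · 0.105 / 0.00179 = 1.626e+04.
Re > 4000 → turbulent. Relative roughness ε/D = 0.000147/0.105 = 0.0014. Swamee-Jain: f = 0.25/(log₁₀[0.0014/3.7 + 5.74/1.626e+04^0.9])² = 0.25/(log₁₀[0.000378 + 0.000931])² = 0.25/(-2.883)² = 0.03008.
Darcy-Weisbach: ΔP = f(L/D)(ρV²/2) = 0.03008·(437/0.105)·(800·0.3465²/2) = 0.03008·4162·48.01 = 6011 Pa.
ΔP = 6011 Pa = 0.0601 bar.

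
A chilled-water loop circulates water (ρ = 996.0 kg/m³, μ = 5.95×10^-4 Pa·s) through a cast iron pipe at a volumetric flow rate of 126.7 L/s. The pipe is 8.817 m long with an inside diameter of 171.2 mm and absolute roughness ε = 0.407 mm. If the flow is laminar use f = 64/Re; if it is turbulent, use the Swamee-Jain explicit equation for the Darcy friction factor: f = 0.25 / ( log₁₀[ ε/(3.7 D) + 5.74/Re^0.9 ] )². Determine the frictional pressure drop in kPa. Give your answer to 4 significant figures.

ΔP ≈ 19.18 kPa

Q = 126.7 L/s = 126.7/1000 = 0.1267 m³/s.
Cross-sectional area A = πD²/4 = π(0.1712)²/4 = 0.02302 m²; mean velocity V = Q/A = 0.1267/0.02302 = 5.504 m/s.
Reynolds number Re = ρVD/μ = 996 · 5.504 · 0.1712 / 0.000595 = 1.577e+06.
Re > 4000 → turbulent. Relative roughness ε/D = 0.000407/0.1712 = 0.00238. Swamee-Jain: f = 0.25/(log₁₀[0.00238/3.7 + 5.74/1.577e+06^0.9])² = 0.25/(log₁₀[0.000643 + 1.52e-05])² = 0.25/(-3.182)² = 0.02469.
Darcy-Weisbach: ΔP = f(L/D)(ρV²/2) = 0.02469·(8.817/0.1712)·(996·5.504²/2) = 0.02469·51.5·1.509e+04 = 1.918e+04 Pa.
ΔP = 1.918e+04 Pa = 19.18 kPa.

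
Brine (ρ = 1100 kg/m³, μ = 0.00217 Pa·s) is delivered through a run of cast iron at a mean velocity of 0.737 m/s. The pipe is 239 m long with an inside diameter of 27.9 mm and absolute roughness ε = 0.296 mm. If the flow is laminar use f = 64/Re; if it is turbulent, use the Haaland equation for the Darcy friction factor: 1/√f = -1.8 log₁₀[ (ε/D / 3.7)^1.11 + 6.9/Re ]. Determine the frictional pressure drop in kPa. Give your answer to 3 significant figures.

ΔP ≈ 111 kPa

Reynolds number Re = ρVD/μ = 1100 · 0.737 · 0.0279 / 0.00217 = 1.042e+04.
Re > 4000 → turbulent. Relative roughness ε/D = 0.000296/0.0279 = 0.0106. Haaland: 1/√f = -1.8 log₁₀[(0.0106/3.7)^1.11 + 6.9/1.042e+04] = -1.8 log₁₀[0.00151 + 0.000662] = 4.795, so f = 0.04349.
Darcy-Weisbach: ΔP = f(L/D)(ρV²/2) = 0.04349·(239/0.0279)·(1100·0.737²/2) = 0.04349·8566·298.7 = 1.113e+05 Pa.
ΔP = 1.113e+05 Pa = 111 kPa.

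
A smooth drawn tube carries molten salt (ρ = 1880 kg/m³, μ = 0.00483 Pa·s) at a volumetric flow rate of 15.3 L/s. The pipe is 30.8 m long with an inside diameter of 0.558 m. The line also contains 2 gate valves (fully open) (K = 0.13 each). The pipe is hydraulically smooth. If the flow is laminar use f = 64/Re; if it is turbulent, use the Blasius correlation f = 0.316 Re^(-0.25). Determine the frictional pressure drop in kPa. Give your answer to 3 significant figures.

ΔP ≈ 0.00690 kPa

Q = 15.3 L/s = 15.3/1000 = 0.0153 m³/s.
Cross-sectional area A = πD²/4 = π(0.558)²/4 = 0.2445 m²; mean velocity V = Q/A = 0.0153/0.2445 = 0.06257 m/s.
Reynolds number Re = ρVD/μ = 1880 · 0.06257 · 0.558 / 0.00483 = 1.359e+04.
Re > 4000 → turbulent. Smooth-pipe (Blasius): f = 0.316 Re^(-0.25) = 0.316/(1.359e+04)^0.25 = 0.02927.
Total minor-loss coefficient ΣK = 2·0.13 = 0.26.
ΔP = [f·L/D + ΣK]·(ρV²/2) = [0.02927·30.8/0.558 + 0.26]·(1880·0.06257²/2) = [1.616 + 0.26]·3.68 = 6.901 Pa.
ΔP = 6.901 Pa = 0.00690 kPa.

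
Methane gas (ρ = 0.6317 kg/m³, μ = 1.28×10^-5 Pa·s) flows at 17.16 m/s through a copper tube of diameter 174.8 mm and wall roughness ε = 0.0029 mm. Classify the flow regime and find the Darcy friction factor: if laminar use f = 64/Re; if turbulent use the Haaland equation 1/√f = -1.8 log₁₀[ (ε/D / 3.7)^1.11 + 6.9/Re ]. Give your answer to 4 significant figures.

f ≈ 0.01653

Re = ρVD/μ = 0.6317·17.16·0.1748/1.28e-05 = 1.48e+05.
Re > 4000 → turbulent. ε/D = 2.9e-06/0.1748 = 1.66e-05; Haaland: 1/√f = -1.8 log₁₀[1.16e-06 + 4.66e-05] = 7.778, so f = 0.01653.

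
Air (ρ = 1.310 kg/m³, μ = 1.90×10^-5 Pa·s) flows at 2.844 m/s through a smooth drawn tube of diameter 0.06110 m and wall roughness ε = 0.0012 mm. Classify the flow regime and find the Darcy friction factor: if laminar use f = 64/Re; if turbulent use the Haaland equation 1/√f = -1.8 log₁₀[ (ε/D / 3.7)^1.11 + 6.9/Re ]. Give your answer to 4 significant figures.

Re = ρVD/μ = 1.31·2.844·0.0611/1.9e-05 = 1.198e+04.
Re > 4000 → turbulent. ε/D = 1.2e-06/0.0611 = 1.96e-05; Haaland: 1/√f = -1.8 log₁₀[1.4e-06 + 0.000576] = 5.829, so f = 0.02943.

f ≈ 0.02943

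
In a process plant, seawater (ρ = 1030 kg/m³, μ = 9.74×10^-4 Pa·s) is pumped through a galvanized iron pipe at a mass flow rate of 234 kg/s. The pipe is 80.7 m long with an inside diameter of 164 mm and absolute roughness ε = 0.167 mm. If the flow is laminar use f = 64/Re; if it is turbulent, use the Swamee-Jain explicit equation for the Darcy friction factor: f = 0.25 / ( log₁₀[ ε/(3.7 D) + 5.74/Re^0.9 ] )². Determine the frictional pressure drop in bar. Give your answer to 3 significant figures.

A = πD²/4 = π(0.164)²/4 = 0.02112 m²; mean velocity V = ṁ/(ρA) = 234/(1030 · 0.02112) = 10.75 m/s.
Reynolds number Re = ρVD/μ = 1030 · 10.75 · 0.164 / 0.000974 = 1.865e+06.
Re > 4000 → turbulent. Relative roughness ε/D = 0.000167/0.164 = 0.00102. Swamee-Jain: f = 0.25/(log₁₀[0.00102/3.7 + 5.74/1.865e+06^0.9])² = 0.25/(log₁₀[0.000275 + 1.3e-05])² = 0.25/(-3.54)² = 0.01995.
Darcy-Weisbach: ΔP = f(L/D)(ρV²/2) = 0.01995·(80.7/0.164)·(1030·10.75²/2) = 0.01995·492.1·5.957e+04 = 5.847e+05 Pa.
ΔP = 5.847e+05 Pa = 5.85 bar.

ΔP ≈ 5.85 bar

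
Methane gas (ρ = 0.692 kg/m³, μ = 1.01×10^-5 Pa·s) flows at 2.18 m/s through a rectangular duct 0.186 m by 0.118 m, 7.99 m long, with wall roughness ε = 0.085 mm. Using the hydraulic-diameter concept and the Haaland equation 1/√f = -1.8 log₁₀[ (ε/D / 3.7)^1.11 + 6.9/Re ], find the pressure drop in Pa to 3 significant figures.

Hydraulic diameter D_h = 4A/P = 4·(0.186·0.118)/(2·(0.186+0.118)) = 0.08779/0.608 = 0.1444 m.
Re = ρVD_h/μ = 0.692·2.18·0.1444/1.01e-05 = 2.157e+04.
ε/D_h = 8.5e-05/0.1444 = 0.000589; Haaland gives 1/√f = -1.8 log₁₀[6.08e-05+0.00032] = 6.155, so f = 0.0264.
ΔP = f(L/D_h)(ρV²/2) = 0.0264·7.99/0.1444·1.644 = 2.402 Pa.

ΔP ≈ 2.40 Pa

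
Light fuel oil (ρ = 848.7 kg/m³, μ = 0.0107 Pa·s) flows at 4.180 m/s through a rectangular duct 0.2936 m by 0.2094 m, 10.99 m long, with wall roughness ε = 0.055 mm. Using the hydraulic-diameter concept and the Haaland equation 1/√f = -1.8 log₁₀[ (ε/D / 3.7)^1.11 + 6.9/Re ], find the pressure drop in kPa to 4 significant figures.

ΔP ≈ 6.513 kPa

Hydraulic diameter D_h = 4A/P = 4·(0.2936·0.2094)/(2·(0.2936+0.2094)) = 0.2459/1.006 = 0.2445 m.
Re = ρVD_h/μ = 848.7·4.18·0.2445/0.0107 = 8.105e+04.
ε/D_h = 5.5e-05/0.2445 = 0.000225; Haaland gives 1/√f = -1.8 log₁₀[2.09e-05+8.51e-05] = 7.154, so f = 0.01954.
ΔP = f(L/D_h)(ρV²/2) = 0.01954·10.99/0.2445·7414 = 6513 Pa.
ΔP = 6.513 kPa.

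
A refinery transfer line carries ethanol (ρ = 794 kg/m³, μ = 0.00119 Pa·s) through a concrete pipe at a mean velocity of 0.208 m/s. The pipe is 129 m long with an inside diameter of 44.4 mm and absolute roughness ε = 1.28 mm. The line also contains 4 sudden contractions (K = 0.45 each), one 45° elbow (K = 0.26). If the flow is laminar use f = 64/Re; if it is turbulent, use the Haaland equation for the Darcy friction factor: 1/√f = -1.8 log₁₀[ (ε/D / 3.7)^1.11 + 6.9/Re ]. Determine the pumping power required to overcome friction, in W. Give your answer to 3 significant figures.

Reynolds number Re = ρVD/μ = 794 · 0.208 · 0.0444 / 0.00119 = 6162.
Re > 4000 → turbulent. Relative roughness ε/D = 0.00128/0.0444 = 0.0288. Haaland: 1/√f = -1.8 log₁₀[(0.0288/3.7)^1.11 + 6.9/6162] = -1.8 log₁₀[0.00457 + 0.00112] = 4.041, so f = 0.06123.
Total minor-loss coefficient ΣK = 4·0.45 + 1·0.26 = 2.06.
ΔP = [f·L/D + ΣK]·(ρV²/2) = [0.06123·129/0.0444 + 2.06]·(794·0.208²/2) = [177.9 + 2.06]·17.18 = 3091 Pa.
Q = V·A = 0.208·0.001548 = 0.000322 m³/s.
Pumping power P = QΔP = 0.000322·3091 = 0.9955 W = 0.995 W.

P ≈ 0.995 W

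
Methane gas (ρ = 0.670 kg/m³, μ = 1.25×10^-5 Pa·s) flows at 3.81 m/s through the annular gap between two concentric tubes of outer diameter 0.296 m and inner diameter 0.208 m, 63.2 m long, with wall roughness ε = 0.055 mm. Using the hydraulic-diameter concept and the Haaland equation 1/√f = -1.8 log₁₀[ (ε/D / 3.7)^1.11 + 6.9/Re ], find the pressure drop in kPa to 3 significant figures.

ΔP ≈ 0.0962 kPa

Hydraulic diameter D_h = 4A/P = D_o - D_i = 0.296 - 0.208 = 0.088 m.
Re = ρVD_h/μ = 0.67·3.81·0.088/1.25e-05 = 1.797e+04.
ε/D_h = 5.5e-05/0.088 = 0.000625; Haaland gives 1/√f = -1.8 log₁₀[6.5e-05+0.000384] = 6.026, so f = 0.02754.
ΔP = f(L/D_h)(ρV²/2) = 0.02754·63.2/0.088·4.863 = 96.17 Pa.
ΔP = 0.0962 kPa.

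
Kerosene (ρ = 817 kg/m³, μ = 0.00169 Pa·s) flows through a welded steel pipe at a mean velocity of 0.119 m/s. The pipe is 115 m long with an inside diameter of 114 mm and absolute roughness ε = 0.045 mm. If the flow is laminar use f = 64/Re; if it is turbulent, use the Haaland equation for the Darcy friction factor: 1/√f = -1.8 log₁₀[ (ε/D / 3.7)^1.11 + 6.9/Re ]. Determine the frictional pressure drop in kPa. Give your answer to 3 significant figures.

Reynolds number Re = ρVD/μ = 817 · 0.119 · 0.114 / 0.00169 = 6558.
Re > 4000 → turbulent. Relative roughness ε/D = 4.5e-05/0.114 = 0.000395. Haaland: 1/√f = -1.8 log₁₀[(0.000395/3.7)^1.11 + 6.9/6558] = -1.8 log₁₀[3.9e-05 + 0.00105] = 5.332, so f = 0.03518.
Darcy-Weisbach: ΔP = f(L/D)(ρV²/2) = 0.03518·(115/0.114)·(817·0.119²/2) = 0.03518·1009·5.785 = 205.3 Pa.
ΔP = 205.3 Pa = 0.205 kPa.

ΔP ≈ 0.205 kPa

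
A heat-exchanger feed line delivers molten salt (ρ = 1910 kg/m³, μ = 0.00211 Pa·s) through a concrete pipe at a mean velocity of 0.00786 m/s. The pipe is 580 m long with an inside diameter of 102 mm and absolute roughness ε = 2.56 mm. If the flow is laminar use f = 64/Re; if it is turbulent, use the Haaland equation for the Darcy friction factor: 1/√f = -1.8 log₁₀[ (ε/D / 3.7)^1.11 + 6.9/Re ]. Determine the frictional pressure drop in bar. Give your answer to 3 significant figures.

Reynolds number Re = ρVD/μ = 1910 · 0.00786 · 0.102 / 0.00211 = 725.7.
Re < 2300 → laminar flow, so f = 64/Re = 64/725.7 = 0.08819 (the turbulent correlation is not needed).
Darcy-Weisbach: ΔP = f(L/D)(ρV²/2) = 0.08819·(580/0.102)·(1910·0.00786²/2) = 0.08819·5686·0.059 = 29.59 Pa.
ΔP = 29.59 Pa = 2.96×10^-4 bar.

ΔP ≈ 2.96×10^-4 bar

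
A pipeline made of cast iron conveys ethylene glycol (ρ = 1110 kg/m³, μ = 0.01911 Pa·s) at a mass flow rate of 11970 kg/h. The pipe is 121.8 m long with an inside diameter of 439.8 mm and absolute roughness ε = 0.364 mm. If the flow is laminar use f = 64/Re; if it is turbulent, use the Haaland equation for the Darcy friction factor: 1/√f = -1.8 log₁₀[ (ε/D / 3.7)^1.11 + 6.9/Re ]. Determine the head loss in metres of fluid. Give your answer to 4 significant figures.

ṁ = 11970 kg/h = 11970/3600 = 3.325 kg/s.
A = πD²/4 = π(0.4398)²/4 = 0.1519 m²; mean velocity V = ṁ/(ρA) = 3.325/(1110 · 0.1519) = 0.01972 m/s.
Reynolds number Re = ρVD/μ = 1110 · 0.01972 · 0.4398 / 0.0191 = 503.7.
Re < 2300 → laminar flow, so f = 64/Re = 64/503.7 = 0.1271 (the turbulent correlation is not needed).
Darcy-Weisbach: ΔP = f(L/D)(ρV²/2) = 0.1271·(121.8/0.4398)·(1110·0.01972²/2) = 0.1271·276.9·0.2158 = 7.593 Pa.
Head loss h_f = ΔP/(ρg) = 7.593/(1110·9.81) = 6.973×10^-4 m.

h_f ≈ 6.973×10^-4 m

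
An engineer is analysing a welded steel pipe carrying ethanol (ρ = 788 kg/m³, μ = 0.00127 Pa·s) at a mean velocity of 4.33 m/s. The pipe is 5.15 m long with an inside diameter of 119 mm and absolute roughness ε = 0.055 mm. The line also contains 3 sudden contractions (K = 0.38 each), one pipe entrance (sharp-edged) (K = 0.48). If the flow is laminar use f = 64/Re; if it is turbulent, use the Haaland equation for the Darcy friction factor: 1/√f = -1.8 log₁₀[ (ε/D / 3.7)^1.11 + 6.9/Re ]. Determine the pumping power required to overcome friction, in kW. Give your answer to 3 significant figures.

Reynolds number Re = ρVD/μ = 788 · 4.33 · 0.119 / 0.00127 = 3.197e+05.
Re > 4000 → turbulent. Relative roughness ε/D = 5.5e-05/0.119 = 0.000462. Haaland: 1/√f = -1.8 log₁₀[(0.000462/3.7)^1.11 + 6.9/3.197e+05] = -1.8 log₁₀[4.65e-05 + 2.16e-05] = 7.501, so f = 0.01777.
Total minor-loss coefficient ΣK = 3·0.38 + 1·0.48 = 1.62.
ΔP = [f·L/D + ΣK]·(ρV²/2) = [0.01777·5.15/0.119 + 1.62]·(788·4.33²/2) = [0.7692 + 1.62]·7387 = 1.765e+04 Pa.
Q = V·A = 4.33·0.01112 = 0.04816 m³/s.
Pumping power P = QΔP = 0.04816·1.765e+04 = 850.0 W = 0.850 kW.

P ≈ 0.850 kW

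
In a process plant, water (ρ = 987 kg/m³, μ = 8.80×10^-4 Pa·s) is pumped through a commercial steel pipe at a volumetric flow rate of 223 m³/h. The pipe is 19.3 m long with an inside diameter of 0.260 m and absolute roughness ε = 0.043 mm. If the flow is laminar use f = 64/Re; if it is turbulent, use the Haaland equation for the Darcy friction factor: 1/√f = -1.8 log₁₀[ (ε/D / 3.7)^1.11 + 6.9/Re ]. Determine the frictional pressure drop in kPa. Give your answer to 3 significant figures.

ΔP ≈ 0.776 kPa

Q = 223 m³/h = 223/3600 = 0.06194 m³/s.
Cross-sectional area A = πD²/4 = π(0.26)²/4 = 0.05309 m²; mean velocity V = Q/A = 0.06194/0.05309 = 1.167 m/s.
Reynolds number Re = ρVD/μ = 987 · 1.167 · 0.26 / 0.00088 = 3.402e+05.
Re > 4000 → turbulent. Relative roughness ε/D = 4.3e-05/0.26 = 0.000165. Haaland: 1/√f = -1.8 log₁₀[(0.000165/3.7)^1.11 + 6.9/3.402e+05] = -1.8 log₁₀[1.49e-05 + 2.03e-05] = 8.018, so f = 0.01556.
Darcy-Weisbach: ΔP = f(L/D)(ρV²/2) = 0.01556·(19.3/0.26)·(987·1.167²/2) = 0.01556·74.23·671.8 = 775.7 Pa.
ΔP = 775.7 Pa = 0.776 kPa.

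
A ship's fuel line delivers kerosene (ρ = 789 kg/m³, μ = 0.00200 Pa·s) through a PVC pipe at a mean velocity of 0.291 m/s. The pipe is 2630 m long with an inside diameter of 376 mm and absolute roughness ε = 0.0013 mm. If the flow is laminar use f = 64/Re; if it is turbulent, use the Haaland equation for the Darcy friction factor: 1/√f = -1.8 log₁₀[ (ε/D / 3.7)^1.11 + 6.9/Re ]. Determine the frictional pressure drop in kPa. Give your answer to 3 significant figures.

ΔP ≈ 5.01 kPa

Reynolds number Re = ρVD/μ = 789 · 0.291 · 0.376 / 0.002 = 4.316e+04.
Re > 4000 → turbulent. Relative roughness ε/D = 1.3e-06/0.376 = 3.46e-06. Haaland: 1/√f = -1.8 log₁₀[(3.46e-06/3.7)^1.11 + 6.9/4.316e+04] = -1.8 log₁₀[2.03e-07 + 0.00016] = 6.832, so f = 0.02142.
Darcy-Weisbach: ΔP = f(L/D)(ρV²/2) = 0.02142·(2630/0.376)·(789·0.291²/2) = 0.02142·6995·33.41 = 5006 Pa.
ΔP = 5006 Pa = 5.01 kPa.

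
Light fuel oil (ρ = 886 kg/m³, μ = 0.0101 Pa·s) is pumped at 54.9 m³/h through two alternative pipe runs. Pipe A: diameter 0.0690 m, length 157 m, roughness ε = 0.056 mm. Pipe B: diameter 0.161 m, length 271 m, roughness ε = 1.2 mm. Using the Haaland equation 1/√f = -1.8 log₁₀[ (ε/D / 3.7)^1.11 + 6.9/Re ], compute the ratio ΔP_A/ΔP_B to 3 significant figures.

ΔP_A/ΔP_B ≈ 26.2

Pipe A: V = Q/A = 0.01525/0.003739 = 4.078 m/s; Re = 2.469e+04; ε/D = 0.000812; Haaland → f = 0.02614; ΔP_A = f(L/D)(ρV²/2) = 4.383e+05 Pa.
Pipe B: V = Q/A = 0.01525/0.02036 = 0.7491 m/s; Re = 1.058e+04; ε/D = 0.00745; Haaland → f = 0.04001; ΔP_B = f(L/D)(ρV²/2) = 1.674e+04 Pa.
ΔP_A/ΔP_B = 4.383e+05/1.674e+04 = 26.2.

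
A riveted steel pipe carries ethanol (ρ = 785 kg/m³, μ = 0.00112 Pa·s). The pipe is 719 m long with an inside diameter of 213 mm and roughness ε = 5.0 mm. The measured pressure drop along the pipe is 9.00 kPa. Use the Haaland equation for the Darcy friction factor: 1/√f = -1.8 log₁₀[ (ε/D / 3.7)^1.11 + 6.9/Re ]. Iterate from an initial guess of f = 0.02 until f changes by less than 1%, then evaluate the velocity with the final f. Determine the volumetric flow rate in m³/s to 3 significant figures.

Q ≈ 0.0128 m³/s

Rearranging Darcy-Weisbach: V = √(2·ΔP·D/(f·L·ρ)). With ε/D = 0.005/0.213 = 0.0235, iterate starting from f = 0.02:
  f = 0.02 → V = √(2·9000·0.213/(0.02·719·785)) = 0.5828 m/s; Re = ρVD/μ = 8.7e+04; f → 0.05227
  f = 0.05227 → V = 0.3605 m/s; Re = 5.382e+04; f → 0.05251
Converged (Δf/f < 1%). With the final f = 0.05251: V = √(2·9000·0.213/(0.05251·719·785)) = 0.3597 m/s.
Q = V·A = 0.3597·(π/4·0.213²) = 0.01282 m³/s = 0.0128 m³/s.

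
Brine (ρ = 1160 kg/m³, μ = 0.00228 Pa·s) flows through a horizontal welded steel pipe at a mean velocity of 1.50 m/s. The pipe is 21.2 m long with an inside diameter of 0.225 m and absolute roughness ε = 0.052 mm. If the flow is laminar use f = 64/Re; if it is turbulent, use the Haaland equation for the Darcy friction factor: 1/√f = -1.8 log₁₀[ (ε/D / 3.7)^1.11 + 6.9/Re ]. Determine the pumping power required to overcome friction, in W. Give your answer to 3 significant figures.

Reynolds number Re = ρVD/μ = 1160 · 1.5 · 0.225 / 0.00228 = 1.717e+05.
Re > 4000 → turbulent. Relative roughness ε/D = 5.2e-05/0.225 = 0.000231. Haaland: 1/√f = -1.8 log₁₀[(0.000231/3.7)^1.11 + 6.9/1.717e+05] = -1.8 log₁₀[2.15e-05 + 4.02e-05] = 7.577, so f = 0.01742.
Darcy-Weisbach: ΔP = f(L/D)(ρV²/2) = 0.01742·(21.2/0.225)·(1160·1.5²/2) = 0.01742·94.22·1305 = 2142 Pa.
Q = V·A = 1.5·0.03976 = 0.05964 m³/s.
Pumping power P = QΔP = 0.05964·2142 = 127.7 W = 128 W.

P ≈ 128 W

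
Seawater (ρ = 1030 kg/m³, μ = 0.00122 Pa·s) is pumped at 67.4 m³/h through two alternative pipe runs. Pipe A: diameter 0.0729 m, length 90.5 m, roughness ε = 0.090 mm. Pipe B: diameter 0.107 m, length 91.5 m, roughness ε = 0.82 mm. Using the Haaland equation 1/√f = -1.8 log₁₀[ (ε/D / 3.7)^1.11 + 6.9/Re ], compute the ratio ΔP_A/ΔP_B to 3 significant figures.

ΔP_A/ΔP_B ≈ 4.13

Pipe A: V = Q/A = 0.01872/0.004174 = 4.486 m/s; Re = 2.761e+05; ε/D = 0.00123; Haaland → f = 0.02152; ΔP_A = f(L/D)(ρV²/2) = 2.768e+05 Pa.
Pipe B: V = Q/A = 0.01872/0.008992 = 2.082 m/s; Re = 1.881e+05; ε/D = 0.00766; Haaland → f = 0.03513; ΔP_B = f(L/D)(ρV²/2) = 6.707e+04 Pa.
ΔP_A/ΔP_B = 2.768e+05/6.707e+04 = 4.13.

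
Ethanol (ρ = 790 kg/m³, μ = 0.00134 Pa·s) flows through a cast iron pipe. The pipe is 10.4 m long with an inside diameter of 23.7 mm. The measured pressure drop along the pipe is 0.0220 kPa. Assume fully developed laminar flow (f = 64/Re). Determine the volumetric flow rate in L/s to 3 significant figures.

For laminar flow, f = 64/Re with Re = ρVD/μ, so Darcy-Weisbach reduces to ΔP = 32μLV/D². Solving for V: V = ΔP·D²/(32μL) = 22·(0.0237)²/(32·0.00134·10.4) = 0.02771 m/s.
Check: Re = ρVD/μ = 790·0.02771·0.0237/0.00134 = 387.2 < 2300, so the laminar assumption holds.
Q = V·A = 0.02771·(π/4·0.0237²) = 1.222e-05 m³/s = 0.0122 L/s.

Q ≈ 0.0122 L/s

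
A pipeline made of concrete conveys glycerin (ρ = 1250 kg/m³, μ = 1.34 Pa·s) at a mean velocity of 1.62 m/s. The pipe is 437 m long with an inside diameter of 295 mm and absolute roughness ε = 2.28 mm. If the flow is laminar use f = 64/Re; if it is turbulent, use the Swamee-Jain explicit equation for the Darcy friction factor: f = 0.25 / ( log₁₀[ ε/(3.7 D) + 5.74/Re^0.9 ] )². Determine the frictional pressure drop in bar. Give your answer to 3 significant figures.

Reynolds number Re = ρVD/μ = 1250 · 1.62 · 0.295 / 1.34 = 445.8.
Re < 2300 → laminar flow, so f = 64/Re = 64/445.8 = 0.1436 (the turbulent correlation is not needed).
Darcy-Weisbach: ΔP = f(L/D)(ρV²/2) = 0.1436·(437/0.295)·(1250·1.62²/2) = 0.1436·1481·1640 = 3.488e+05 Pa.
ΔP = 3.488e+05 Pa = 3.49 bar.

ΔP ≈ 3.49 bar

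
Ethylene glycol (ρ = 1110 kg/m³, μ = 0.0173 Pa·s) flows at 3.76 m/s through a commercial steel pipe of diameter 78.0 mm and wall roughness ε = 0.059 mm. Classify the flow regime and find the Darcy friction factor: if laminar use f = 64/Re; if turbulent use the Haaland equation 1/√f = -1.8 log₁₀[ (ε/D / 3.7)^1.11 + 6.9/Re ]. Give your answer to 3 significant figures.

f ≈ 0.0275

Re = ρVD/μ = 1110·3.76·0.078/0.0173 = 1.882e+04.
Re > 4000 → turbulent. ε/D = 5.9e-05/0.078 = 0.000756; Haaland: 1/√f = -1.8 log₁₀[8.03e-05 + 0.000367] = 6.029, so f = 0.02751.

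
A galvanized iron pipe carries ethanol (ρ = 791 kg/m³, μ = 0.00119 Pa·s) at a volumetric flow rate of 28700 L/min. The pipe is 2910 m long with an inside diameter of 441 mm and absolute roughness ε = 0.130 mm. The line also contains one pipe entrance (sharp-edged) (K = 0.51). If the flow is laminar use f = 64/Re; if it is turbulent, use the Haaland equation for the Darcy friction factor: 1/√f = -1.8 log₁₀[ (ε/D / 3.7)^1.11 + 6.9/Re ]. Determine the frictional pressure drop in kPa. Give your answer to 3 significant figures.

Q = 28700 L/min = 28700/60000 = 0.4783 m³/s.
Cross-sectional area A = πD²/4 = π(0.441)²/4 = 0.1527 m²; mean velocity V = Q/A = 0.4783/0.1527 = 3.132 m/s.
Reynolds number Re = ρVD/μ = 791 · 3.132 · 0.441 / 0.00119 = 9.18e+05.
Re > 4000 → turbulent. Relative roughness ε/D = 0.00013/0.441 = 0.000295. Haaland: 1/√f = -1.8 log₁₀[(0.000295/3.7)^1.11 + 6.9/9.18e+05] = -1.8 log₁₀[2.82e-05 + 7.52e-06] = 8.005, so f = 0.01561.
Total minor-loss coefficient ΣK = 1·0.51 = 0.51.
ΔP = [f·L/D + ΣK]·(ρV²/2) = [0.01561·2910/0.441 + 0.51]·(791·3.132²/2) = [103 + 0.51]·3879 = 4.014e+05 Pa.
ΔP = 4.014e+05 Pa = 401 kPa.

ΔP ≈ 401 kPa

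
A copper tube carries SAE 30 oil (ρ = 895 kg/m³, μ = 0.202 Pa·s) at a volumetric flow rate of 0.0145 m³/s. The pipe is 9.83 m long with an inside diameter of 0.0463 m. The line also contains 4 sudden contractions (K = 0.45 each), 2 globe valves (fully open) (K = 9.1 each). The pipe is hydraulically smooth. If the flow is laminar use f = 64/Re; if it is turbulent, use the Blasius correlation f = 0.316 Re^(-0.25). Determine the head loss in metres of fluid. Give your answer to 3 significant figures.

Cross-sectional area A = πD²/4 = π(0.0463)²/4 = 0.001684 m²; mean velocity V = Q/A = 0.0145/0.001684 = 8.612 m/s.
Reynolds number Re = ρVD/μ = 895 · 8.612 · 0.0463 / 0.202 = 1767.
Re < 2300 → laminar flow, so f = 64/Re = 64/1767 = 0.03623 (the turbulent correlation is not needed).
Total minor-loss coefficient ΣK = 4·0.45 + 2·9.1 = 20.
ΔP = [f·L/D + ΣK]·(ρV²/2) = [0.03623·9.83/0.0463 + 20]·(895·8.612²/2) = [7.691 + 20]·3.319e+04 = 9.191e+05 Pa.
Head loss h_f = ΔP/(ρg) = 9.191e+05/(895·9.81) = 105 m.

h_f ≈ 105 m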